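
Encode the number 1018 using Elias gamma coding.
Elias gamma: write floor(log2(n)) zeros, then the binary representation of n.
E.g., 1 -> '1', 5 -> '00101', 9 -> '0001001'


num_bits = floor(log2(1018)) + 1 = 10
leading_zeros = num_bits - 1 = 9
binary(1018) = 1111111010

Elias gamma(1018) = '000000000' + '1111111010' = 0000000001111111010 (19 bits)


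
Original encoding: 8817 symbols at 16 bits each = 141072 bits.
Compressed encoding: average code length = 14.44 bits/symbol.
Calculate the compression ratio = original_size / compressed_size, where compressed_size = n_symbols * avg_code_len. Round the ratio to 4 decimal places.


original_size = n_symbols * orig_bits = 8817 * 16 = 141072 bits
compressed_size = n_symbols * avg_code_len = 8817 * 14.44 = 127317.48 bits
ratio = original_size / compressed_size = 141072 / 127317.48 = 1.108

Compression ratio = 1.108


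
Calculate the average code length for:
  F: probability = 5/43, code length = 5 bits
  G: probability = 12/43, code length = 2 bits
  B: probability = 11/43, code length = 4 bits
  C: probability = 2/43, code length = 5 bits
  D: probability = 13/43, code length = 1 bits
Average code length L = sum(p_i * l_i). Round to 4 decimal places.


Weighted contributions p_i * l_i:
  F: (5/43) * 5 = 25/43
  G: (12/43) * 2 = 24/43
  B: (11/43) * 4 = 44/43
  C: (2/43) * 5 = 10/43
  D: (13/43) * 1 = 13/43
Sum = (25 + 24 + 44 + 10 + 13)/43 = 116/43

L = 116/43 = 2.6977 bits/symbol


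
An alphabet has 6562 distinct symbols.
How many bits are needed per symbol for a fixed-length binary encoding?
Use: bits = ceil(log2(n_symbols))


log2(6562) = 12.6799
Bracket: 2^12 = 4096 < 6562 <= 2^13 = 8192
So ceil(log2(6562)) = 13

bits = ceil(log2(6562)) = ceil(12.6799) = 13 bits


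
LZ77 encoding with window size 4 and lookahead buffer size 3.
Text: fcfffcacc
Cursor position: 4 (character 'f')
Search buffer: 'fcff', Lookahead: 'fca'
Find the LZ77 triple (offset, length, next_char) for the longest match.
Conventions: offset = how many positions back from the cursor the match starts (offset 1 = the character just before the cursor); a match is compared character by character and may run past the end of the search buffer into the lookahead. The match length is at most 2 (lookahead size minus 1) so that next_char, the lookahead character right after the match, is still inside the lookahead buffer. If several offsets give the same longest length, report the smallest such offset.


Try each offset into the search buffer:
  offset=1 (pos 3, char 'f'): match length 1
  offset=2 (pos 2, char 'f'): match length 1
  offset=3 (pos 1, char 'c'): match length 0
  offset=4 (pos 0, char 'f'): match length 2
Longest match has length 2 at offset 4.
next_char = character at position 4 + 2 = 6 -> 'a'

Best match: offset=4, length=2 (matching 'fc' starting at position 0)
LZ77 triple: (4, 2, 'a')


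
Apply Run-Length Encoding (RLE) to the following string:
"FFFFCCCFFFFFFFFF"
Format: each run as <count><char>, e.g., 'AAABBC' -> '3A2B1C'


Scanning runs left to right:
  i=0: run of 'F' x 4 -> '4F'
  i=4: run of 'C' x 3 -> '3C'
  i=7: run of 'F' x 9 -> '9F'

RLE = 4F3C9F


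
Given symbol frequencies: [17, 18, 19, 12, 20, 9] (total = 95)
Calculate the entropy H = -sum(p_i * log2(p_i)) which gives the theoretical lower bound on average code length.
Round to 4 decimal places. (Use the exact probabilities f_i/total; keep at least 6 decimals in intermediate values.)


Per-symbol terms -p_i * log2(p_i) with p_i = f_i/95:
  p = 17/95 = 0.178947: log2(p) = -2.482393, -p*log2(p) = 0.444218
  p = 18/95 = 0.189474: log2(p) = -2.399931, -p*log2(p) = 0.454724
  p = 19/95 = 0.200000: log2(p) = -2.321928, -p*log2(p) = 0.464386
  p = 12/95 = 0.126316: log2(p) = -2.984893, -p*log2(p) = 0.377039
  p = 20/95 = 0.210526: log2(p) = -2.247928, -p*log2(p) = 0.473248
  p = 9/95 = 0.094737: log2(p) = -3.399931, -p*log2(p) = 0.322099
H = 0.444218 + 0.454724 + 0.464386 + 0.377039 + 0.473248 + 0.322099 = 2.535714

H = 2.5357 bits/symbol


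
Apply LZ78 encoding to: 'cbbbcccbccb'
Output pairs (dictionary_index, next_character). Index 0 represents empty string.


LZ78 encoding steps:
Dictionary: {0: ''}
Step 1: w='' (idx 0), next='c' -> output (0, 'c'), add 'c' as idx 1
Step 2: w='' (idx 0), next='b' -> output (0, 'b'), add 'b' as idx 2
Step 3: w='b' (idx 2), next='b' -> output (2, 'b'), add 'bb' as idx 3
Step 4: w='c' (idx 1), next='c' -> output (1, 'c'), add 'cc' as idx 4
Step 5: w='c' (idx 1), next='b' -> output (1, 'b'), add 'cb' as idx 5
Step 6: w='cc' (idx 4), next='b' -> output (4, 'b'), add 'ccb' as idx 6


Encoded: [(0, 'c'), (0, 'b'), (2, 'b'), (1, 'c'), (1, 'b'), (4, 'b')]


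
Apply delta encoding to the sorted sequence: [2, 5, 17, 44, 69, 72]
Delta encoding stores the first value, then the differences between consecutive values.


First value: 2
Deltas:
  5 - 2 = 3
  17 - 5 = 12
  44 - 17 = 27
  69 - 44 = 25
  72 - 69 = 3


Delta encoded: [2, 3, 12, 27, 25, 3]


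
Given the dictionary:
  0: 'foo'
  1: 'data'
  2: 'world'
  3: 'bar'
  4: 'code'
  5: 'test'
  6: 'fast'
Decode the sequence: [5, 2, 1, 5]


Look up each index in the dictionary:
  5 -> 'test'
  2 -> 'world'
  1 -> 'data'
  5 -> 'test'

Decoded: "test world data test"


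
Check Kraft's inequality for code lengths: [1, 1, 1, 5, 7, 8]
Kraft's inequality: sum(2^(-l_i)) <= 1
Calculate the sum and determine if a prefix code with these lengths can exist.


Sum = 2^(-1) + 2^(-1) + 2^(-1) + 2^(-5) + 2^(-7) + 2^(-8)
    = 0.5 + 0.5 + 0.5 + 0.03125 + 0.0078125 + 0.00390625
    = 395/256 = 1.54296875
Since 1.54296875 > 1, Kraft's inequality is NOT satisfied.
A prefix code with these lengths CANNOT exist.

Kraft sum = 1.54296875. Not satisfied.


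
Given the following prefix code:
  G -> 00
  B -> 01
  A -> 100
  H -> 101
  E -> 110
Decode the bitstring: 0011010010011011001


Decoding step by step:
Bits 00 -> G
Bits 110 -> E
Bits 100 -> A
Bits 100 -> A
Bits 110 -> E
Bits 110 -> E
Bits 01 -> B


Decoded message: GEAAEEB


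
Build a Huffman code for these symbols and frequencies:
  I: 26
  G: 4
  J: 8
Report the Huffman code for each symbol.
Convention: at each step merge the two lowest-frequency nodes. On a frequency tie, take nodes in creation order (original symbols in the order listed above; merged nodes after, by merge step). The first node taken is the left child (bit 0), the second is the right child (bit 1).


Huffman tree construction:
Step 1: Merge G(4) + J(8) = 12
Step 2: Merge (G+J)(12) + I(26) = 38
Read each symbol's code off the tree from the root (left child = 0, right child = 1).

Codes:
  I: 1 (length 1)
  G: 00 (length 2)
  J: 01 (length 2)
Average code length: 50/38 = 1.3158 bits/symbol


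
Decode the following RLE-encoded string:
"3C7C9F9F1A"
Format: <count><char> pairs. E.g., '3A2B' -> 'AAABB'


Expanding each <count><char> pair:
  3C -> 'CCC'
  7C -> 'CCCCCCC'
  9F -> 'FFFFFFFFF'
  9F -> 'FFFFFFFFF'
  1A -> 'A'

Decoded = CCCCCCCCCCFFFFFFFFFFFFFFFFFFA


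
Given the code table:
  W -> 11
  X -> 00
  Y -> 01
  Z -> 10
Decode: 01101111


Decoding:
01 -> Y
10 -> Z
11 -> W
11 -> W


Result: YZWW


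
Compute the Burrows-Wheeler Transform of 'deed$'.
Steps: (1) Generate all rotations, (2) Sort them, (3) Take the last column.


Rotations (sorted):
  0: $deed -> last char: d
  1: d$dee -> last char: e
  2: deed$ -> last char: $
  3: ed$de -> last char: e
  4: eed$d -> last char: d


BWT = de$ed


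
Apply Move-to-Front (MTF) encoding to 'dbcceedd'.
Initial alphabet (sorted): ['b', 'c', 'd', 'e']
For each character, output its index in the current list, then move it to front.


MTF encoding:
'd': index 2 in ['b', 'c', 'd', 'e'] -> ['d', 'b', 'c', 'e']
'b': index 1 in ['d', 'b', 'c', 'e'] -> ['b', 'd', 'c', 'e']
'c': index 2 in ['b', 'd', 'c', 'e'] -> ['c', 'b', 'd', 'e']
'c': index 0 in ['c', 'b', 'd', 'e'] -> ['c', 'b', 'd', 'e']
'e': index 3 in ['c', 'b', 'd', 'e'] -> ['e', 'c', 'b', 'd']
'e': index 0 in ['e', 'c', 'b', 'd'] -> ['e', 'c', 'b', 'd']
'd': index 3 in ['e', 'c', 'b', 'd'] -> ['d', 'e', 'c', 'b']
'd': index 0 in ['d', 'e', 'c', 'b'] -> ['d', 'e', 'c', 'b']


Output: [2, 1, 2, 0, 3, 0, 3, 0]


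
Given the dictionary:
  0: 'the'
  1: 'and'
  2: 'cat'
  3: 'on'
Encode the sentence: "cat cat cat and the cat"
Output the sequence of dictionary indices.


Look up each word in the dictionary:
  'cat' -> 2
  'cat' -> 2
  'cat' -> 2
  'and' -> 1
  'the' -> 0
  'cat' -> 2

Encoded: [2, 2, 2, 1, 0, 2]


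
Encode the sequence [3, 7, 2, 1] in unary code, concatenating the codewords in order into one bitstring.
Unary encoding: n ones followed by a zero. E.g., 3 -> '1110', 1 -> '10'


Encode each number as n ones followed by a terminating 0:
  3 -> 1110 (4 bits)
  7 -> 11111110 (8 bits)
  2 -> 110 (3 bits)
  1 -> 10 (2 bits)
Total length = 4 + 8 + 3 + 2 = 17 bits.

Unary([3, 7, 2, 1]) = 11101111111011010 (17 bits)


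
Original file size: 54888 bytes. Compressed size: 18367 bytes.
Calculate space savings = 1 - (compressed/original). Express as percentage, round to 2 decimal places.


ratio = compressed/original = 18367/54888 = 0.334627
savings = 1 - ratio = 1 - 0.334627 = 0.665373
as a percentage: 0.665373 * 100 = 66.54%

Space savings = 1 - 18367/54888 = 66.54%


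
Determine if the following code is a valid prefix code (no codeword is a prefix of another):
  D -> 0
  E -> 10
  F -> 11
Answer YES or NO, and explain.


Checking each pair (does one codeword prefix another?):
  D='0' vs E='10': no prefix
  D='0' vs F='11': no prefix
  E='10' vs D='0': no prefix
  E='10' vs F='11': no prefix
  F='11' vs D='0': no prefix
  F='11' vs E='10': no prefix
No violation found over all pairs.

YES -- this is a valid prefix code. No codeword is a prefix of any other codeword.


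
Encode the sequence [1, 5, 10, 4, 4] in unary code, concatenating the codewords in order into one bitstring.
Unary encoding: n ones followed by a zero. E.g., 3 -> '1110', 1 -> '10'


Encode each number as n ones followed by a terminating 0:
  1 -> 10 (2 bits)
  5 -> 111110 (6 bits)
  10 -> 11111111110 (11 bits)
  4 -> 11110 (5 bits)
  4 -> 11110 (5 bits)
Total length = 2 + 6 + 11 + 5 + 5 = 29 bits.

Unary([1, 5, 10, 4, 4]) = 10111110111111111101111011110 (29 bits)


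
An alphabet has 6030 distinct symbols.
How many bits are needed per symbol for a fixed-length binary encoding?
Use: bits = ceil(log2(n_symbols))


log2(6030) = 12.5579
Bracket: 2^12 = 4096 < 6030 <= 2^13 = 8192
So ceil(log2(6030)) = 13

bits = ceil(log2(6030)) = ceil(12.5579) = 13 bits


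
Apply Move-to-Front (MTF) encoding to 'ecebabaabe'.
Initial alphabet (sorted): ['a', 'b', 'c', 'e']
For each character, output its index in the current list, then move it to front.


MTF encoding:
'e': index 3 in ['a', 'b', 'c', 'e'] -> ['e', 'a', 'b', 'c']
'c': index 3 in ['e', 'a', 'b', 'c'] -> ['c', 'e', 'a', 'b']
'e': index 1 in ['c', 'e', 'a', 'b'] -> ['e', 'c', 'a', 'b']
'b': index 3 in ['e', 'c', 'a', 'b'] -> ['b', 'e', 'c', 'a']
'a': index 3 in ['b', 'e', 'c', 'a'] -> ['a', 'b', 'e', 'c']
'b': index 1 in ['a', 'b', 'e', 'c'] -> ['b', 'a', 'e', 'c']
'a': index 1 in ['b', 'a', 'e', 'c'] -> ['a', 'b', 'e', 'c']
'a': index 0 in ['a', 'b', 'e', 'c'] -> ['a', 'b', 'e', 'c']
'b': index 1 in ['a', 'b', 'e', 'c'] -> ['b', 'a', 'e', 'c']
'e': index 2 in ['b', 'a', 'e', 'c'] -> ['e', 'b', 'a', 'c']


Output: [3, 3, 1, 3, 3, 1, 1, 0, 1, 2]


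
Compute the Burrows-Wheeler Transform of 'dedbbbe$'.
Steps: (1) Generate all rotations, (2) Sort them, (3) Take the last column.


Rotations (sorted):
  0: $dedbbbe -> last char: e
  1: bbbe$ded -> last char: d
  2: bbe$dedb -> last char: b
  3: be$dedbb -> last char: b
  4: dbbbe$de -> last char: e
  5: dedbbbe$ -> last char: $
  6: e$dedbbb -> last char: b
  7: edbbbe$d -> last char: d


BWT = edbbe$bd


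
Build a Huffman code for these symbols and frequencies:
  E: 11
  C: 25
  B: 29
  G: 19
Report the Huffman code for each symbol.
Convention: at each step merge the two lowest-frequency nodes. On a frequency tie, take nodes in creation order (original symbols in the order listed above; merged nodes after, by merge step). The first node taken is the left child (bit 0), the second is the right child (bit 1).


Huffman tree construction:
Step 1: Merge E(11) + G(19) = 30
Step 2: Merge C(25) + B(29) = 54
Step 3: Merge (E+G)(30) + (C+B)(54) = 84
Read each symbol's code off the tree from the root (left child = 0, right child = 1).

Codes:
  E: 00 (length 2)
  C: 10 (length 2)
  B: 11 (length 2)
  G: 01 (length 2)
Average code length: 168/84 = 2.0000 bits/symbol


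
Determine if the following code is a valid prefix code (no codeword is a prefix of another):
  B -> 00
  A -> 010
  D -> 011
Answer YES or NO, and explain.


Checking each pair (does one codeword prefix another?):
  B='00' vs A='010': no prefix
  B='00' vs D='011': no prefix
  A='010' vs B='00': no prefix
  A='010' vs D='011': no prefix
  D='011' vs B='00': no prefix
  D='011' vs A='010': no prefix
No violation found over all pairs.

YES -- this is a valid prefix code. No codeword is a prefix of any other codeword.


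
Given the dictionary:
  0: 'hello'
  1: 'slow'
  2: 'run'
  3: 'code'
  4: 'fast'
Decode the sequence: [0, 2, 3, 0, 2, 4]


Look up each index in the dictionary:
  0 -> 'hello'
  2 -> 'run'
  3 -> 'code'
  0 -> 'hello'
  2 -> 'run'
  4 -> 'fast'

Decoded: "hello run code hello run fast"


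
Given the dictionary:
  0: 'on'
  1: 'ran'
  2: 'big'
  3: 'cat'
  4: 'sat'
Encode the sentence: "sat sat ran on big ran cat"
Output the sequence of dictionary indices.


Look up each word in the dictionary:
  'sat' -> 4
  'sat' -> 4
  'ran' -> 1
  'on' -> 0
  'big' -> 2
  'ran' -> 1
  'cat' -> 3

Encoded: [4, 4, 1, 0, 2, 1, 3]


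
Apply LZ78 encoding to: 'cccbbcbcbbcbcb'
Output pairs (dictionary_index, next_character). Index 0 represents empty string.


LZ78 encoding steps:
Dictionary: {0: ''}
Step 1: w='' (idx 0), next='c' -> output (0, 'c'), add 'c' as idx 1
Step 2: w='c' (idx 1), next='c' -> output (1, 'c'), add 'cc' as idx 2
Step 3: w='' (idx 0), next='b' -> output (0, 'b'), add 'b' as idx 3
Step 4: w='b' (idx 3), next='c' -> output (3, 'c'), add 'bc' as idx 4
Step 5: w='bc' (idx 4), next='b' -> output (4, 'b'), add 'bcb' as idx 5
Step 6: w='bcb' (idx 5), next='c' -> output (5, 'c'), add 'bcbc' as idx 6
Step 7: w='b' (idx 3), end of input -> output (3, '')


Encoded: [(0, 'c'), (1, 'c'), (0, 'b'), (3, 'c'), (4, 'b'), (5, 'c'), (3, '')]


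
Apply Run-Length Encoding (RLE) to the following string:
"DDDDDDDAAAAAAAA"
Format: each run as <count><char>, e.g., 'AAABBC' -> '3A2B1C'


Scanning runs left to right:
  i=0: run of 'D' x 7 -> '7D'
  i=7: run of 'A' x 8 -> '8A'

RLE = 7D8A


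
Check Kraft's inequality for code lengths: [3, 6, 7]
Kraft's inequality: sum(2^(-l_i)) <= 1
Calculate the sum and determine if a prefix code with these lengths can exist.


Sum = 2^(-3) + 2^(-6) + 2^(-7)
    = 0.125 + 0.015625 + 0.0078125
    = 19/128 = 0.1484375
Since 0.1484375 <= 1, Kraft's inequality IS satisfied.
A prefix code with these lengths CAN exist.

Kraft sum = 0.1484375. Satisfied.


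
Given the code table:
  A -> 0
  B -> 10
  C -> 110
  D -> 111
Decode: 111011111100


Decoding:
111 -> D
0 -> A
111 -> D
111 -> D
0 -> A
0 -> A


Result: DADDAA


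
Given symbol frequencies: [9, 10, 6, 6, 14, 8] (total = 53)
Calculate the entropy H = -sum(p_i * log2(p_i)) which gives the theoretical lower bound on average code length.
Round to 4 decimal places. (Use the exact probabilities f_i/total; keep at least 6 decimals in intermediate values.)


Per-symbol terms -p_i * log2(p_i) with p_i = f_i/53:
  p = 9/53 = 0.169811: log2(p) = -2.557995, -p*log2(p) = 0.434377
  p = 10/53 = 0.188679: log2(p) = -2.405992, -p*log2(p) = 0.453961
  p = 6/53 = 0.113208: log2(p) = -3.142958, -p*log2(p) = 0.355807
  p = 6/53 = 0.113208: log2(p) = -3.142958, -p*log2(p) = 0.355807
  p = 14/53 = 0.264151: log2(p) = -1.920566, -p*log2(p) = 0.507319
  p = 8/53 = 0.150943: log2(p) = -2.727920, -p*log2(p) = 0.411762
H = 0.434377 + 0.453961 + 0.355807 + 0.355807 + 0.507319 + 0.411762 = 2.519033

H = 2.519 bits/symbol


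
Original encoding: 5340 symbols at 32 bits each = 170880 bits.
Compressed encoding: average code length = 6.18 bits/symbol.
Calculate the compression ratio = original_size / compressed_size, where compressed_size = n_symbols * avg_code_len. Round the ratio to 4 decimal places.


original_size = n_symbols * orig_bits = 5340 * 32 = 170880 bits
compressed_size = n_symbols * avg_code_len = 5340 * 6.18 = 33001.2 bits
ratio = original_size / compressed_size = 170880 / 33001.2 = 5.178

Compression ratio = 5.178


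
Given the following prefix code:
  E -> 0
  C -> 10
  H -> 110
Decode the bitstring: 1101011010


Decoding step by step:
Bits 110 -> H
Bits 10 -> C
Bits 110 -> H
Bits 10 -> C


Decoded message: HCHC


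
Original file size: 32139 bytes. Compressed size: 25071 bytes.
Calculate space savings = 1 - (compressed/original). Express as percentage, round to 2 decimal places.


ratio = compressed/original = 25071/32139 = 0.78008
savings = 1 - ratio = 1 - 0.78008 = 0.21992
as a percentage: 0.21992 * 100 = 21.99%

Space savings = 1 - 25071/32139 = 21.99%


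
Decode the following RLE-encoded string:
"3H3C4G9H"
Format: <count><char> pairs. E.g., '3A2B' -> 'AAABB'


Expanding each <count><char> pair:
  3H -> 'HHH'
  3C -> 'CCC'
  4G -> 'GGGG'
  9H -> 'HHHHHHHHH'

Decoded = HHHCCCGGGGHHHHHHHHH


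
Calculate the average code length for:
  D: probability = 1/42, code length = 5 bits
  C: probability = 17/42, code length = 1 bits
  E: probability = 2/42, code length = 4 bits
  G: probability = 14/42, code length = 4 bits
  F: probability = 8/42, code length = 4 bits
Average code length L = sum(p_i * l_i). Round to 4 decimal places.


Weighted contributions p_i * l_i:
  D: (1/42) * 5 = 5/42
  C: (17/42) * 1 = 17/42
  E: (2/42) * 4 = 8/42
  G: (14/42) * 4 = 56/42
  F: (8/42) * 4 = 32/42
Sum = (5 + 17 + 8 + 56 + 32)/42 = 118/42

L = 118/42 = 2.8095 bits/symbol


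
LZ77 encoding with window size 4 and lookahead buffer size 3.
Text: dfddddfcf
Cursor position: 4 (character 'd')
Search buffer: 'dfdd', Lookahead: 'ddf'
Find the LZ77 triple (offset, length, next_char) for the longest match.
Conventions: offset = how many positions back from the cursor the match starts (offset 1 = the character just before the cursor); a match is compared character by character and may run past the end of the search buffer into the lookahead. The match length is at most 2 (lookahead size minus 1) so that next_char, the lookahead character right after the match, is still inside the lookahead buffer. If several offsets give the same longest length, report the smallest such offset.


Try each offset into the search buffer:
  offset=1 (pos 3, char 'd'): match length 2
  offset=2 (pos 2, char 'd'): match length 2
  offset=3 (pos 1, char 'f'): match length 0
  offset=4 (pos 0, char 'd'): match length 1
Longest match has length 2, found at offsets 1, 2; take the smallest, offset 1.
next_char = character at position 4 + 2 = 6 -> 'f'

Best match: offset=1, length=2 (matching 'dd' starting at position 3)
LZ77 triple: (1, 2, 'f')


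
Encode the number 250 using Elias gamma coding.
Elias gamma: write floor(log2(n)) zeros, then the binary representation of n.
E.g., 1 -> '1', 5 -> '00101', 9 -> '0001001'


num_bits = floor(log2(250)) + 1 = 8
leading_zeros = num_bits - 1 = 7
binary(250) = 11111010

Elias gamma(250) = '0000000' + '11111010' = 000000011111010 (15 bits)


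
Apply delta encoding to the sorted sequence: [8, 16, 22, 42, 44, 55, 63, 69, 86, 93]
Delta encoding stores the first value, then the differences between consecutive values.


First value: 8
Deltas:
  16 - 8 = 8
  22 - 16 = 6
  42 - 22 = 20
  44 - 42 = 2
  55 - 44 = 11
  63 - 55 = 8
  69 - 63 = 6
  86 - 69 = 17
  93 - 86 = 7


Delta encoded: [8, 8, 6, 20, 2, 11, 8, 6, 17, 7]


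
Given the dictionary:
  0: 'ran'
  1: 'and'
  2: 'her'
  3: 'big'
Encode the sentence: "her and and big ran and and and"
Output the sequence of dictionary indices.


Look up each word in the dictionary:
  'her' -> 2
  'and' -> 1
  'and' -> 1
  'big' -> 3
  'ran' -> 0
  'and' -> 1
  'and' -> 1
  'and' -> 1

Encoded: [2, 1, 1, 3, 0, 1, 1, 1]


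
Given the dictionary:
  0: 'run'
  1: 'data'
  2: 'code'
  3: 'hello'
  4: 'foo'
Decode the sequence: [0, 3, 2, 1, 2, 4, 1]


Look up each index in the dictionary:
  0 -> 'run'
  3 -> 'hello'
  2 -> 'code'
  1 -> 'data'
  2 -> 'code'
  4 -> 'foo'
  1 -> 'data'

Decoded: "run hello code data code foo data"


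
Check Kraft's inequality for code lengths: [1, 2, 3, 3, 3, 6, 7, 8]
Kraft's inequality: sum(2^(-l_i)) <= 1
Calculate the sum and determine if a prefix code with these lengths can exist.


Sum = 2^(-1) + 2^(-2) + 2^(-3) + 2^(-3) + 2^(-3) + 2^(-6) + 2^(-7) + 2^(-8)
    = 0.5 + 0.25 + 0.125 + 0.125 + 0.125 + 0.015625 + 0.0078125 + 0.00390625
    = 295/256 = 1.15234375
Since 1.15234375 > 1, Kraft's inequality is NOT satisfied.
A prefix code with these lengths CANNOT exist.

Kraft sum = 1.15234375. Not satisfied.


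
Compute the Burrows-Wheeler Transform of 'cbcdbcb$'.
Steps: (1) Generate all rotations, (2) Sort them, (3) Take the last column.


Rotations (sorted):
  0: $cbcdbcb -> last char: b
  1: b$cbcdbc -> last char: c
  2: bcb$cbcd -> last char: d
  3: bcdbcb$c -> last char: c
  4: cb$cbcdb -> last char: b
  5: cbcdbcb$ -> last char: $
  6: cdbcb$cb -> last char: b
  7: dbcb$cbc -> last char: c


BWT = bcdcb$bc


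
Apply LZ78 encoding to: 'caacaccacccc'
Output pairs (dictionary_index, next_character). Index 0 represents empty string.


LZ78 encoding steps:
Dictionary: {0: ''}
Step 1: w='' (idx 0), next='c' -> output (0, 'c'), add 'c' as idx 1
Step 2: w='' (idx 0), next='a' -> output (0, 'a'), add 'a' as idx 2
Step 3: w='a' (idx 2), next='c' -> output (2, 'c'), add 'ac' as idx 3
Step 4: w='ac' (idx 3), next='c' -> output (3, 'c'), add 'acc' as idx 4
Step 5: w='acc' (idx 4), next='c' -> output (4, 'c'), add 'accc' as idx 5
Step 6: w='c' (idx 1), end of input -> output (1, '')


Encoded: [(0, 'c'), (0, 'a'), (2, 'c'), (3, 'c'), (4, 'c'), (1, '')]


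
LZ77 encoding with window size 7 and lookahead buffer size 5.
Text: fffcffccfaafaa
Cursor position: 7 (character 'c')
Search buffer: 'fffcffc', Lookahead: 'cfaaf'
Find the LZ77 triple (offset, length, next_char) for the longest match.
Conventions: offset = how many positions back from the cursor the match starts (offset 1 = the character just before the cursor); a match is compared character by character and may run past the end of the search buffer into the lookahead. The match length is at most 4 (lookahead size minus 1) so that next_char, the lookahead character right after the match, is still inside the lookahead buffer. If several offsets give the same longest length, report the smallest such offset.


Try each offset into the search buffer:
  offset=1 (pos 6, char 'c'): match length 1
  offset=2 (pos 5, char 'f'): match length 0
  offset=3 (pos 4, char 'f'): match length 0
  offset=4 (pos 3, char 'c'): match length 2
  offset=5 (pos 2, char 'f'): match length 0
  offset=6 (pos 1, char 'f'): match length 0
  offset=7 (pos 0, char 'f'): match length 0
Longest match has length 2 at offset 4.
next_char = character at position 7 + 2 = 9 -> 'a'

Best match: offset=4, length=2 (matching 'cf' starting at position 3)
LZ77 triple: (4, 2, 'a')


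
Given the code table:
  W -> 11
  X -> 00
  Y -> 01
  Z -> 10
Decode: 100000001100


Decoding:
10 -> Z
00 -> X
00 -> X
00 -> X
11 -> W
00 -> X


Result: ZXXXWX


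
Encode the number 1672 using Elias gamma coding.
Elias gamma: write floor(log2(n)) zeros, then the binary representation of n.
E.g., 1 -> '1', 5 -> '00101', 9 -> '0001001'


num_bits = floor(log2(1672)) + 1 = 11
leading_zeros = num_bits - 1 = 10
binary(1672) = 11010001000

Elias gamma(1672) = '0000000000' + '11010001000' = 000000000011010001000 (21 bits)


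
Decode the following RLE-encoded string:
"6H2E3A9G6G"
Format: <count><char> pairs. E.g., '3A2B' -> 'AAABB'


Expanding each <count><char> pair:
  6H -> 'HHHHHH'
  2E -> 'EE'
  3A -> 'AAA'
  9G -> 'GGGGGGGGG'
  6G -> 'GGGGGG'

Decoded = HHHHHHEEAAAGGGGGGGGGGGGGGG


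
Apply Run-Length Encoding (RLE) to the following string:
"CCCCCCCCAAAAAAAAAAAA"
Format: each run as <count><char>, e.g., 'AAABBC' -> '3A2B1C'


Scanning runs left to right:
  i=0: run of 'C' x 8 -> '8C'
  i=8: run of 'A' x 12 -> '12A'

RLE = 8C12A


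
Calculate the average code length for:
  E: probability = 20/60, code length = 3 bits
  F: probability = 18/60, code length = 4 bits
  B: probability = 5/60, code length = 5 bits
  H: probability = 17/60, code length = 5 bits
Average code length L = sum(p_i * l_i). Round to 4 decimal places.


Weighted contributions p_i * l_i:
  E: (20/60) * 3 = 60/60
  F: (18/60) * 4 = 72/60
  B: (5/60) * 5 = 25/60
  H: (17/60) * 5 = 85/60
Sum = (60 + 72 + 25 + 85)/60 = 242/60

L = 242/60 = 4.0333 bits/symbol


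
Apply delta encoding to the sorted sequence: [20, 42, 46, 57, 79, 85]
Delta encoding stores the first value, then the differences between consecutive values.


First value: 20
Deltas:
  42 - 20 = 22
  46 - 42 = 4
  57 - 46 = 11
  79 - 57 = 22
  85 - 79 = 6


Delta encoded: [20, 22, 4, 11, 22, 6]


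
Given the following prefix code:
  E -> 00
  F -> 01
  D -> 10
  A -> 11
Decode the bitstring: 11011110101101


Decoding step by step:
Bits 11 -> A
Bits 01 -> F
Bits 11 -> A
Bits 10 -> D
Bits 10 -> D
Bits 11 -> A
Bits 01 -> F


Decoded message: AFADDAF


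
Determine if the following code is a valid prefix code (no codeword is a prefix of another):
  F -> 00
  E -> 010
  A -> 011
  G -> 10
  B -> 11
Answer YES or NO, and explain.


Checking each pair (does one codeword prefix another?):
  F='00' vs E='010': no prefix
  F='00' vs A='011': no prefix
  F='00' vs G='10': no prefix
  F='00' vs B='11': no prefix
  E='010' vs F='00': no prefix
  E='010' vs A='011': no prefix
  E='010' vs G='10': no prefix
  E='010' vs B='11': no prefix
  A='011' vs F='00': no prefix
  A='011' vs E='010': no prefix
  A='011' vs G='10': no prefix
  A='011' vs B='11': no prefix
  G='10' vs F='00': no prefix
  G='10' vs E='010': no prefix
  G='10' vs A='011': no prefix
  G='10' vs B='11': no prefix
  B='11' vs F='00': no prefix
  B='11' vs E='010': no prefix
  B='11' vs A='011': no prefix
  B='11' vs G='10': no prefix
No violation found over all pairs.

YES -- this is a valid prefix code. No codeword is a prefix of any other codeword.


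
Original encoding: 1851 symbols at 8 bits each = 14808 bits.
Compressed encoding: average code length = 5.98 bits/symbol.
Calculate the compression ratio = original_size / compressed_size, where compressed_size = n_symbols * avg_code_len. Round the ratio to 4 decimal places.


original_size = n_symbols * orig_bits = 1851 * 8 = 14808 bits
compressed_size = n_symbols * avg_code_len = 1851 * 5.98 = 11068.98 bits
ratio = original_size / compressed_size = 14808 / 11068.98 = 1.3378

Compression ratio = 1.3378


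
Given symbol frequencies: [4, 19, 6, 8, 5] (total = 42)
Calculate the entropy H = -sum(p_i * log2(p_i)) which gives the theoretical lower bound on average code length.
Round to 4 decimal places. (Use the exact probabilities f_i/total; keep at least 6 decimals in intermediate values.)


Per-symbol terms -p_i * log2(p_i) with p_i = f_i/42:
  p = 4/42 = 0.095238: log2(p) = -3.392317, -p*log2(p) = 0.323078
  p = 19/42 = 0.452381: log2(p) = -1.144390, -p*log2(p) = 0.517700
  p = 6/42 = 0.142857: log2(p) = -2.807355, -p*log2(p) = 0.401051
  p = 8/42 = 0.190476: log2(p) = -2.392317, -p*log2(p) = 0.455680
  p = 5/42 = 0.119048: log2(p) = -3.070389, -p*log2(p) = 0.365523
H = 0.323078 + 0.517700 + 0.401051 + 0.455680 + 0.365523 = 2.063032

H = 2.063 bits/symbol


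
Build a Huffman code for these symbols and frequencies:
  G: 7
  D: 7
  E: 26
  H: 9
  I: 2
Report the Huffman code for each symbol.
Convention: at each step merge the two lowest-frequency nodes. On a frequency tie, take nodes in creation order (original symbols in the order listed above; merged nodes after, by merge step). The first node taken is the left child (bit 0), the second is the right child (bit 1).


Huffman tree construction:
Step 1: Merge I(2) + G(7) = 9
Step 2: Merge D(7) + H(9) = 16
Step 3: Merge (I+G)(9) + (D+H)(16) = 25
Step 4: Merge ((I+G)+(D+H))(25) + E(26) = 51
Read each symbol's code off the tree from the root (left child = 0, right child = 1).

Codes:
  G: 001 (length 3)
  D: 010 (length 3)
  E: 1 (length 1)
  H: 011 (length 3)
  I: 000 (length 3)
Average code length: 101/51 = 1.9804 bits/symbol


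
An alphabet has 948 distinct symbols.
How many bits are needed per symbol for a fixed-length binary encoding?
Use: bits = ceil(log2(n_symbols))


log2(948) = 9.8887
Bracket: 2^9 = 512 < 948 <= 2^10 = 1024
So ceil(log2(948)) = 10

bits = ceil(log2(948)) = ceil(9.8887) = 10 bits


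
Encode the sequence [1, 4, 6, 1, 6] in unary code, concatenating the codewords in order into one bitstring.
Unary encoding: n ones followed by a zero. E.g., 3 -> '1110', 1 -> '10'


Encode each number as n ones followed by a terminating 0:
  1 -> 10 (2 bits)
  4 -> 11110 (5 bits)
  6 -> 1111110 (7 bits)
  1 -> 10 (2 bits)
  6 -> 1111110 (7 bits)
Total length = 2 + 5 + 7 + 2 + 7 = 23 bits.

Unary([1, 4, 6, 1, 6]) = 10111101111110101111110 (23 bits)


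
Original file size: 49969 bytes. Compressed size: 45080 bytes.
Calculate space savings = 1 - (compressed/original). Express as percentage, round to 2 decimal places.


ratio = compressed/original = 45080/49969 = 0.902159
savings = 1 - ratio = 1 - 0.902159 = 0.097841
as a percentage: 0.097841 * 100 = 9.78%

Space savings = 1 - 45080/49969 = 9.78%


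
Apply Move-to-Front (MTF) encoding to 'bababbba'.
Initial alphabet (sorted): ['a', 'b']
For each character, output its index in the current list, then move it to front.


MTF encoding:
'b': index 1 in ['a', 'b'] -> ['b', 'a']
'a': index 1 in ['b', 'a'] -> ['a', 'b']
'b': index 1 in ['a', 'b'] -> ['b', 'a']
'a': index 1 in ['b', 'a'] -> ['a', 'b']
'b': index 1 in ['a', 'b'] -> ['b', 'a']
'b': index 0 in ['b', 'a'] -> ['b', 'a']
'b': index 0 in ['b', 'a'] -> ['b', 'a']
'a': index 1 in ['b', 'a'] -> ['a', 'b']


Output: [1, 1, 1, 1, 1, 0, 0, 1]


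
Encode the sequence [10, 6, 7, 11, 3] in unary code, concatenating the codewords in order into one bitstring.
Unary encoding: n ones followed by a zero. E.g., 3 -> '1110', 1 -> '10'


Encode each number as n ones followed by a terminating 0:
  10 -> 11111111110 (11 bits)
  6 -> 1111110 (7 bits)
  7 -> 11111110 (8 bits)
  11 -> 111111111110 (12 bits)
  3 -> 1110 (4 bits)
Total length = 11 + 7 + 8 + 12 + 4 = 42 bits.

Unary([10, 6, 7, 11, 3]) = 111111111101111110111111101111111111101110 (42 bits)


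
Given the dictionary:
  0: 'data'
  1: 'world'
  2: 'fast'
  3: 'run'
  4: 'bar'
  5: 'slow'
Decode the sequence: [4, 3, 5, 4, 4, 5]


Look up each index in the dictionary:
  4 -> 'bar'
  3 -> 'run'
  5 -> 'slow'
  4 -> 'bar'
  4 -> 'bar'
  5 -> 'slow'

Decoded: "bar run slow bar bar slow"


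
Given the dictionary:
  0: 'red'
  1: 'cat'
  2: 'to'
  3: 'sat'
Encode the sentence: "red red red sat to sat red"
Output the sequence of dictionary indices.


Look up each word in the dictionary:
  'red' -> 0
  'red' -> 0
  'red' -> 0
  'sat' -> 3
  'to' -> 2
  'sat' -> 3
  'red' -> 0

Encoded: [0, 0, 0, 3, 2, 3, 0]


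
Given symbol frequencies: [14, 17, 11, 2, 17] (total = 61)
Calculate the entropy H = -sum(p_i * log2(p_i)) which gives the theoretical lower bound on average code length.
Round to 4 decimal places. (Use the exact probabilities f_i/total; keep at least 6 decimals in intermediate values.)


Per-symbol terms -p_i * log2(p_i) with p_i = f_i/61:
  p = 14/61 = 0.229508: log2(p) = -2.123382, -p*log2(p) = 0.487334
  p = 17/61 = 0.278689: log2(p) = -1.843274, -p*log2(p) = 0.513699
  p = 11/61 = 0.180328: log2(p) = -2.471306, -p*log2(p) = 0.445645
  p = 2/61 = 0.032787: log2(p) = -4.930737, -p*log2(p) = 0.161664
  p = 17/61 = 0.278689: log2(p) = -1.843274, -p*log2(p) = 0.513699
H = 0.487334 + 0.513699 + 0.445645 + 0.161664 + 0.513699 = 2.122041

H = 2.122 bits/symbol


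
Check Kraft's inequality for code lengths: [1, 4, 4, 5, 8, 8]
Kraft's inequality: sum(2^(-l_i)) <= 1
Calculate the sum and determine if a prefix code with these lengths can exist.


Sum = 2^(-1) + 2^(-4) + 2^(-4) + 2^(-5) + 2^(-8) + 2^(-8)
    = 0.5 + 0.0625 + 0.0625 + 0.03125 + 0.00390625 + 0.00390625
    = 170/256 = 0.6640625
Since 0.6640625 <= 1, Kraft's inequality IS satisfied.
A prefix code with these lengths CAN exist.

Kraft sum = 0.6640625. Satisfied.


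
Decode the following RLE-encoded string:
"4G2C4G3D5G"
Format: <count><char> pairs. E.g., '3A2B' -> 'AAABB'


Expanding each <count><char> pair:
  4G -> 'GGGG'
  2C -> 'CC'
  4G -> 'GGGG'
  3D -> 'DDD'
  5G -> 'GGGGG'

Decoded = GGGGCCGGGGDDDGGGGG


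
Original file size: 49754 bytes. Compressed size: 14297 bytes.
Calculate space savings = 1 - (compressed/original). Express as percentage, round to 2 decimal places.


ratio = compressed/original = 14297/49754 = 0.287354
savings = 1 - ratio = 1 - 0.287354 = 0.712646
as a percentage: 0.712646 * 100 = 71.26%

Space savings = 1 - 14297/49754 = 71.26%


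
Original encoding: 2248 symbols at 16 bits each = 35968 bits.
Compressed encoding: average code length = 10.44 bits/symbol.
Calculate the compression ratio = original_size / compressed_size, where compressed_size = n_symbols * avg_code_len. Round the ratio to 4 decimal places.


original_size = n_symbols * orig_bits = 2248 * 16 = 35968 bits
compressed_size = n_symbols * avg_code_len = 2248 * 10.44 = 23469.12 bits
ratio = original_size / compressed_size = 35968 / 23469.12 = 1.5326

Compression ratio = 1.5326


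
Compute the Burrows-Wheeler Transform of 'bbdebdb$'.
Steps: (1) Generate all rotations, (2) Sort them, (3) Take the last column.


Rotations (sorted):
  0: $bbdebdb -> last char: b
  1: b$bbdebd -> last char: d
  2: bbdebdb$ -> last char: $
  3: bdb$bbde -> last char: e
  4: bdebdb$b -> last char: b
  5: db$bbdeb -> last char: b
  6: debdb$bb -> last char: b
  7: ebdb$bbd -> last char: d


BWT = bd$ebbbd


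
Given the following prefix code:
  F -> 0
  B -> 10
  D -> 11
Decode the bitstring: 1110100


Decoding step by step:
Bits 11 -> D
Bits 10 -> B
Bits 10 -> B
Bits 0 -> F


Decoded message: DBBF


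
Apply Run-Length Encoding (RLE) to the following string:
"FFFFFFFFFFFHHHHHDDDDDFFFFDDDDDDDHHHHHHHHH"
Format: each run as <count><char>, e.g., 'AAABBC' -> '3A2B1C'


Scanning runs left to right:
  i=0: run of 'F' x 11 -> '11F'
  i=11: run of 'H' x 5 -> '5H'
  i=16: run of 'D' x 5 -> '5D'
  i=21: run of 'F' x 4 -> '4F'
  i=25: run of 'D' x 7 -> '7D'
  i=32: run of 'H' x 9 -> '9H'

RLE = 11F5H5D4F7D9H


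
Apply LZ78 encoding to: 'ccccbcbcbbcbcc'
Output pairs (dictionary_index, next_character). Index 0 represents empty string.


LZ78 encoding steps:
Dictionary: {0: ''}
Step 1: w='' (idx 0), next='c' -> output (0, 'c'), add 'c' as idx 1
Step 2: w='c' (idx 1), next='c' -> output (1, 'c'), add 'cc' as idx 2
Step 3: w='c' (idx 1), next='b' -> output (1, 'b'), add 'cb' as idx 3
Step 4: w='cb' (idx 3), next='c' -> output (3, 'c'), add 'cbc' as idx 4
Step 5: w='' (idx 0), next='b' -> output (0, 'b'), add 'b' as idx 5
Step 6: w='b' (idx 5), next='c' -> output (5, 'c'), add 'bc' as idx 6
Step 7: w='bc' (idx 6), next='c' -> output (6, 'c'), add 'bcc' as idx 7


Encoded: [(0, 'c'), (1, 'c'), (1, 'b'), (3, 'c'), (0, 'b'), (5, 'c'), (6, 'c')]


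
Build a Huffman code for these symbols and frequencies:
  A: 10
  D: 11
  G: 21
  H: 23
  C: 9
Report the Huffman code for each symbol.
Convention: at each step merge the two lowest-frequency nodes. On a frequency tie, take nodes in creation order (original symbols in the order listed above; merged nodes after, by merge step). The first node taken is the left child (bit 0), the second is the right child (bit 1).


Huffman tree construction:
Step 1: Merge C(9) + A(10) = 19
Step 2: Merge D(11) + (C+A)(19) = 30
Step 3: Merge G(21) + H(23) = 44
Step 4: Merge (D+(C+A))(30) + (G+H)(44) = 74
Read each symbol's code off the tree from the root (left child = 0, right child = 1).

Codes:
  A: 011 (length 3)
  D: 00 (length 2)
  G: 10 (length 2)
  H: 11 (length 2)
  C: 010 (length 3)
Average code length: 167/74 = 2.2568 bits/symbol


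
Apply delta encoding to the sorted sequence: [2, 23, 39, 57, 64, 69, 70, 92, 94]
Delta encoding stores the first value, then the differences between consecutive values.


First value: 2
Deltas:
  23 - 2 = 21
  39 - 23 = 16
  57 - 39 = 18
  64 - 57 = 7
  69 - 64 = 5
  70 - 69 = 1
  92 - 70 = 22
  94 - 92 = 2


Delta encoded: [2, 21, 16, 18, 7, 5, 1, 22, 2]


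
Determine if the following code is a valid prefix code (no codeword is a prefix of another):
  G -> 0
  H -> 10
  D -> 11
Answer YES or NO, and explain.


Checking each pair (does one codeword prefix another?):
  G='0' vs H='10': no prefix
  G='0' vs D='11': no prefix
  H='10' vs G='0': no prefix
  H='10' vs D='11': no prefix
  D='11' vs G='0': no prefix
  D='11' vs H='10': no prefix
No violation found over all pairs.

YES -- this is a valid prefix code. No codeword is a prefix of any other codeword.


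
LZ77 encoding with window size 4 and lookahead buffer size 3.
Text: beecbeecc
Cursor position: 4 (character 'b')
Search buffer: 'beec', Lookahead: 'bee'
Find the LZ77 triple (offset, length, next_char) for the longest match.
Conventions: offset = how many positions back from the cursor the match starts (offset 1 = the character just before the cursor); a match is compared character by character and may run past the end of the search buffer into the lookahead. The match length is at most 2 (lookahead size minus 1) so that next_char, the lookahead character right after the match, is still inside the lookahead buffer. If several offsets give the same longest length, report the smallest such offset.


Try each offset into the search buffer:
  offset=1 (pos 3, char 'c'): match length 0
  offset=2 (pos 2, char 'e'): match length 0
  offset=3 (pos 1, char 'e'): match length 0
  offset=4 (pos 0, char 'b'): match length 2
Longest match has length 2 at offset 4.
next_char = character at position 4 + 2 = 6 -> 'e'

Best match: offset=4, length=2 (matching 'be' starting at position 0)
LZ77 triple: (4, 2, 'e')


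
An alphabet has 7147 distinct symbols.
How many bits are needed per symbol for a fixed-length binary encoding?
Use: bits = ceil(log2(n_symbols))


log2(7147) = 12.8031
Bracket: 2^12 = 4096 < 7147 <= 2^13 = 8192
So ceil(log2(7147)) = 13

bits = ceil(log2(7147)) = ceil(12.8031) = 13 bits


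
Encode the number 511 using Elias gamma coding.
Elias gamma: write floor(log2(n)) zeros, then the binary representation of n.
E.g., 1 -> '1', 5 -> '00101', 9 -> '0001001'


num_bits = floor(log2(511)) + 1 = 9
leading_zeros = num_bits - 1 = 8
binary(511) = 111111111

Elias gamma(511) = '00000000' + '111111111' = 00000000111111111 (17 bits)


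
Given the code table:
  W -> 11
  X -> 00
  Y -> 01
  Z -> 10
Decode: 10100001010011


Decoding:
10 -> Z
10 -> Z
00 -> X
01 -> Y
01 -> Y
00 -> X
11 -> W


Result: ZZXYYXW


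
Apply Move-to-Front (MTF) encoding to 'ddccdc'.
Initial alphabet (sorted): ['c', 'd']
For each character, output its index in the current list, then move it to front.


MTF encoding:
'd': index 1 in ['c', 'd'] -> ['d', 'c']
'd': index 0 in ['d', 'c'] -> ['d', 'c']
'c': index 1 in ['d', 'c'] -> ['c', 'd']
'c': index 0 in ['c', 'd'] -> ['c', 'd']
'd': index 1 in ['c', 'd'] -> ['d', 'c']
'c': index 1 in ['d', 'c'] -> ['c', 'd']


Output: [1, 0, 1, 0, 1, 1]


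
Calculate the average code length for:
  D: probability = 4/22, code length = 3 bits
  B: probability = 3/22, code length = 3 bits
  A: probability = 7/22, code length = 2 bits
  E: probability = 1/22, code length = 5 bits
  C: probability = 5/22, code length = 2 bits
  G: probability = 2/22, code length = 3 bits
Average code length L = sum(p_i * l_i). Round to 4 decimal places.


Weighted contributions p_i * l_i:
  D: (4/22) * 3 = 12/22
  B: (3/22) * 3 = 9/22
  A: (7/22) * 2 = 14/22
  E: (1/22) * 5 = 5/22
  C: (5/22) * 2 = 10/22
  G: (2/22) * 3 = 6/22
Sum = (12 + 9 + 14 + 5 + 10 + 6)/22 = 56/22

L = 56/22 = 2.5455 bits/symbol
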